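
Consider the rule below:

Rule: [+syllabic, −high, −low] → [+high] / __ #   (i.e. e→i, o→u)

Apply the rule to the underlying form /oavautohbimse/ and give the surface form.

oavautohbimsi

Scanning /oavautohbimse/: /o/ at position 1 is not in the conditioning environment; /o/ at position 7 is not in the conditioning environment; /e/ is a mid vowel in word-final position, so it raises to [i].
Result: [oavautohbimsi].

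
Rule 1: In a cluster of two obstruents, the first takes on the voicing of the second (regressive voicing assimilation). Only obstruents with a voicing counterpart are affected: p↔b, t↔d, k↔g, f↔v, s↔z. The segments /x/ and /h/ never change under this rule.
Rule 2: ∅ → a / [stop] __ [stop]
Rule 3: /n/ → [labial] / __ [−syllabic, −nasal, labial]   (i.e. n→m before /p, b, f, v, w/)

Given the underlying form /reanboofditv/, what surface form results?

Rule 1 (regressive voicing assimilation): /f/ precedes the voiced obstruent /d/, so it voices to [v] by assimilation. /t/ precedes the voiced obstruent /v/, so it voices to [d] by assimilation. /reanboofditv/ → reanboovdidv.
Rule 2 (stop-cluster a-epenthesis): no segment meets the environment; /reanboovdidv/ is unchanged.
Rule 3 (nasal place assimilation): /n/ precedes the labial consonant /b/, so it assimilates in place to [m]. /reanboovdidv/ → reamboovdidv.

reamboovdidv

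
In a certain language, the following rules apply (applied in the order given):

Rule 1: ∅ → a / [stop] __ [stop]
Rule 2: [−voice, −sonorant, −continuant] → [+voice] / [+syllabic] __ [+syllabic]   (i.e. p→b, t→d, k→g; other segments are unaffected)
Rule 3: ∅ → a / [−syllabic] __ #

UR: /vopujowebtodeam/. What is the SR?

vobujowebadodeama

Rule 1 (stop-cluster a-epenthesis): /b/ and /t/ form a stop–stop cluster, so [a] is inserted between them. /vopujowebtodeam/ → vopujowebatodeam.
Rule 2 (intervocalic voicing): /p/ is a voiceless stop between vowels /o/ and /u/, so it voices to [b]. /t/ is a voiceless stop between vowels /a/ and /o/, so it voices to [d]. /vopujowebatodeam/ → vobujowebadodeam.
Rule 3 (final a-epenthesis): the form ends in the consonant /m/, so [a] is inserted word-finally. /vobujowebadodeam/ → vobujowebadodeama.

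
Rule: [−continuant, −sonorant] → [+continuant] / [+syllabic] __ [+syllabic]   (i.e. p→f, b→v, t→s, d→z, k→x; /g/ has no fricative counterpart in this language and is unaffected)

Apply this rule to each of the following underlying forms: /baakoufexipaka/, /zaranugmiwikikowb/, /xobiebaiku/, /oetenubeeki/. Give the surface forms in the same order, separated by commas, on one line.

baaxoufexifaxa, zaranugmiwixixowb, xovievaixu, oesenuveexi

/baakoufexipaka/: /k/ is a stop between vowels /a/ and /o/, so it spirantizes to the fricative [x]. /p/ is a stop between vowels /i/ and /a/, so it spirantizes to the fricative [f]. /k/ is a stop between vowels /a/ and /a/, so it spirantizes to the fricative [x]. → [baaxoufexifaxa].
/zaranugmiwikikowb/: /k/ is a stop between vowels /i/ and /i/, so it spirantizes to the fricative [x]. /k/ is a stop between vowels /i/ and /o/, so it spirantizes to the fricative [x]. → [zaranugmiwixixowb].
/xobiebaiku/: /b/ is a stop between vowels /o/ and /i/, so it spirantizes to the fricative [v]. /b/ is a stop between vowels /e/ and /a/, so it spirantizes to the fricative [v]. /k/ is a stop between vowels /i/ and /u/, so it spirantizes to the fricative [x]. → [xovievaixu].
/oetenubeeki/: /t/ is a stop between vowels /e/ and /e/, so it spirantizes to the fricative [s]. /b/ is a stop between vowels /u/ and /e/, so it spirantizes to the fricative [v]. /k/ is a stop between vowels /e/ and /i/, so it spirantizes to the fricative [x]. → [oesenuveexi].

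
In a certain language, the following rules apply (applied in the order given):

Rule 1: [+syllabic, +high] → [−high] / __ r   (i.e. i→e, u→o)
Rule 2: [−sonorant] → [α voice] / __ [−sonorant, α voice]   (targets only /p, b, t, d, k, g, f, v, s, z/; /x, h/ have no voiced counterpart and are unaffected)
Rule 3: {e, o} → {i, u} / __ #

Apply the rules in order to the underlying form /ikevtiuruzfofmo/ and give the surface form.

Rule 1 (pre-rhotic lowering): /u/ is a high vowel immediately before /r/, so it lowers to [o]. /ikevtiuruzfofmo/ → ikevtioruzfofmo.
Rule 2 (regressive voicing assimilation): /v/ precedes the voiceless obstruent /t/, so it devoices to [f] by assimilation. /z/ precedes the voiceless obstruent /f/, so it devoices to [s] by assimilation. /ikevtioruzfofmo/ → ikeftiorusfofmo.
Rule 3 (final vowel raising): /o/ is a mid vowel in word-final position, so it raises to [u]. /ikeftiorusfofmo/ → ikeftiorusfofmu.

ikeftiorusfofmu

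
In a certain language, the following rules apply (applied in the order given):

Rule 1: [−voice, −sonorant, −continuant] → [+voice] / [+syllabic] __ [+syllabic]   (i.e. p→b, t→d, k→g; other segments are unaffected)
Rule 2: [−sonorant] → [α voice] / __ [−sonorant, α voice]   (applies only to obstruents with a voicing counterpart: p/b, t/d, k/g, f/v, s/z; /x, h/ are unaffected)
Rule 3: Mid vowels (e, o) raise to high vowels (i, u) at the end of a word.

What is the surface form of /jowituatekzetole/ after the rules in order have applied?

Rule 1 (intervocalic voicing): /t/ is a voiceless stop between vowels /i/ and /u/, so it voices to [d]. /t/ is a voiceless stop between vowels /a/ and /e/, so it voices to [d]. /t/ is a voiceless stop between vowels /e/ and /o/, so it voices to [d]. /jowituatekzetole/ → jowiduadekzedole.
Rule 2 (regressive voicing assimilation): /k/ precedes the voiced obstruent /z/, so it voices to [g] by assimilation. /jowiduadekzedole/ → jowiduadegzedole.
Rule 3 (final vowel raising): /e/ is a mid vowel in word-final position, so it raises to [i]. /jowiduadegzedole/ → jowiduadegzedoli.

jowiduadegzedoli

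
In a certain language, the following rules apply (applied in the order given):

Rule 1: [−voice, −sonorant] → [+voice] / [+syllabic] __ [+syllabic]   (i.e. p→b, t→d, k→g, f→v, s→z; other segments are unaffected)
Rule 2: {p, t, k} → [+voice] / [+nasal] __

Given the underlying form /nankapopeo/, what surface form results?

Rule 1 (intervocalic voicing): /p/ is a voiceless obstruent between vowels /a/ and /o/, so it voices to [b]. /p/ is a voiceless obstruent between vowels /o/ and /e/, so it voices to [b]. /nankapopeo/ → nankabobeo.
Rule 2 (post-nasal voicing): /k/ is a voiceless stop immediately after the nasal /n/, so it voices to [g]. /nankabobeo/ → nangabobeo.

nangabobeo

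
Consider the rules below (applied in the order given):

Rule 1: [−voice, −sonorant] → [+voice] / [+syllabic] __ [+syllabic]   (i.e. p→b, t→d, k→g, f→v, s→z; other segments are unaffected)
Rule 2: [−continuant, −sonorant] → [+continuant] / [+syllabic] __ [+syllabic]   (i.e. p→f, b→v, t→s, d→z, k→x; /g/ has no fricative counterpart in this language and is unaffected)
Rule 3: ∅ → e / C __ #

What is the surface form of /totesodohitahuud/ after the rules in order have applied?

Rule 1 (intervocalic voicing): /t/ is a voiceless obstruent between vowels /o/ and /e/, so it voices to [d]. /s/ is a voiceless obstruent between vowels /e/ and /o/, so it voices to [z]. /t/ is a voiceless obstruent between vowels /i/ and /a/, so it voices to [d]. /totesodohitahuud/ → todezodohidahuud.
Rule 2 (intervocalic spirantization): /d/ is a stop between vowels /o/ and /e/, so it spirantizes to the fricative [z]. /d/ is a stop between vowels /o/ and /o/, so it spirantizes to the fricative [z]. /d/ is a stop between vowels /i/ and /a/, so it spirantizes to the fricative [z]. /todezodohidahuud/ → tozezozohizahuud.
Rule 3 (final e-epenthesis): the form ends in the consonant /d/, so [e] is inserted word-finally. /tozezozohizahuud/ → tozezozohizahuude.

tozezozohizahuude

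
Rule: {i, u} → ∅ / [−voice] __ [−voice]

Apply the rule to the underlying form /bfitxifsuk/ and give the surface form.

/i/ is a high vowel flanked by voiceless consonants /f/ and /t/, so it deletes.
/i/ is a high vowel flanked by voiceless consonants /x/ and /f/, so it deletes.
/u/ is a high vowel flanked by voiceless consonants /s/ and /k/, so it deletes.
Surface form: [bftxfsk].

bftxfsk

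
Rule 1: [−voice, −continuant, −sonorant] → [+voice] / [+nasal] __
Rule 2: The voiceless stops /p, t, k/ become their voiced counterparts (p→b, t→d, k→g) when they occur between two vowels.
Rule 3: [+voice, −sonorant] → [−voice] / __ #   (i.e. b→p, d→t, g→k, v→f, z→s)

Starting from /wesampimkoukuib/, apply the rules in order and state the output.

wesambimgouguip

Rule 1 (post-nasal voicing): /p/ is a voiceless stop immediately after the nasal /m/, so it voices to [b]. /k/ is a voiceless stop immediately after the nasal /m/, so it voices to [g]. /wesampimkoukuib/ → wesambimgoukuib.
Rule 2 (intervocalic voicing): /k/ is a voiceless stop between vowels /u/ and /u/, so it voices to [g]. /wesambimgoukuib/ → wesambimgouguib.
Rule 3 (final devoicing): /b/ is a voiced obstruent in word-final position, so it devoices to [p]. /wesambimgouguib/ → wesambimgouguip.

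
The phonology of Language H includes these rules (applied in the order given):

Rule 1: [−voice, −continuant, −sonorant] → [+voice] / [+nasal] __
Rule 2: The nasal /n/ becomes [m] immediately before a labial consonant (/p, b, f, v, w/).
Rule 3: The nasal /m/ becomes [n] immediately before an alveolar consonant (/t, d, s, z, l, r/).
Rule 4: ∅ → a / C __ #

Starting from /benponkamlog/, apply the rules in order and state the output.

Rule 1 (post-nasal voicing): /p/ is a voiceless stop immediately after the nasal /n/, so it voices to [b]. /k/ is a voiceless stop immediately after the nasal /n/, so it voices to [g]. /benponkamlog/ → benbongamlog.
Rule 2 (nasal place assimilation): /n/ precedes the labial consonant /b/, so it assimilates in place to [m]. /benbongamlog/ → bembongamlog.
Rule 3 (nasal place assimilation): /m/ precedes the alveolar consonant /l/, so it assimilates in place to [n]. /bembongamlog/ → bembonganlog.
Rule 4 (final a-epenthesis): the form ends in the consonant /g/, so [a] is inserted word-finally. /bembonganlog/ → bembonganloga.

bembonganloga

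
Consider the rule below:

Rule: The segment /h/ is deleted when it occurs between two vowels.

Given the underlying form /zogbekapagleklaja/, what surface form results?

zogbekapagleklaja

No segment of /zogbekapagleklaja/ meets the structural description of the rule, so the form surfaces unchanged.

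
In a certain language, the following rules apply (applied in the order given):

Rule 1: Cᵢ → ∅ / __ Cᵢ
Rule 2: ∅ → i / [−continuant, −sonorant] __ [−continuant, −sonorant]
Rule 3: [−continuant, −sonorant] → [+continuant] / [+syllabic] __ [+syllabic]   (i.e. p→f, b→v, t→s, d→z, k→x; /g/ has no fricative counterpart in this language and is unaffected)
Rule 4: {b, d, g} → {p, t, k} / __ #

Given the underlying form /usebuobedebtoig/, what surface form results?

usevuovezevisoik

Rule 1 (degemination): no segment meets the environment; /usebuobedebtoig/ is unchanged.
Rule 2 (stop-cluster i-epenthesis): /b/ and /t/ form a stop–stop cluster, so [i] is inserted between them. /usebuobedebtoig/ → usebuobedebitoig.
Rule 3 (intervocalic spirantization): /b/ is a stop between vowels /e/ and /u/, so it spirantizes to the fricative [v]. /b/ is a stop between vowels /o/ and /e/, so it spirantizes to the fricative [v]. /d/ is a stop between vowels /e/ and /e/, so it spirantizes to the fricative [z]. /b/ is a stop between vowels /e/ and /i/, so it spirantizes to the fricative [v]. /t/ is a stop between vowels /i/ and /o/, so it spirantizes to the fricative [s]. /usebuobedebitoig/ → usevuovezevisoig.
Rule 4 (final devoicing): /g/ is a voiced stop in word-final position, so it devoices to [k]. /usevuovezevisoig/ → usevuovezevisoik.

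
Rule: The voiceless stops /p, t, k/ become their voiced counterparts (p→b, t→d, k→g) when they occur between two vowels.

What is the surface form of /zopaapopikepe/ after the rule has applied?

zobaabobigebe

/p/ is a voiceless stop between vowels /o/ and /a/, so it voices to [b].
/p/ is a voiceless stop between vowels /a/ and /o/, so it voices to [b].
/p/ is a voiceless stop between vowels /o/ and /i/, so it voices to [b].
/k/ is a voiceless stop between vowels /i/ and /e/, so it voices to [g].
/p/ is a voiceless stop between vowels /e/ and /e/, so it voices to [b].
Surface form: [zobaabobigebe].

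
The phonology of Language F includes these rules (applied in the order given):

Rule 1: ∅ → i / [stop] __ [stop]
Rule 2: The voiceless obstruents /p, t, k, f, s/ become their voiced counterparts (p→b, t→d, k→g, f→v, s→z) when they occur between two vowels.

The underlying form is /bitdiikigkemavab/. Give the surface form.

Rule 1 (stop-cluster i-epenthesis): /t/ and /d/ form a stop–stop cluster, so [i] is inserted between them. /g/ and /k/ form a stop–stop cluster, so [i] is inserted between them. /bitdiikigkemavab/ → bitidiikigikemavab.
Rule 2 (intervocalic voicing): /t/ is a voiceless obstruent between vowels /i/ and /i/, so it voices to [d]. /k/ is a voiceless obstruent between vowels /i/ and /i/, so it voices to [g]. /k/ is a voiceless obstruent between vowels /i/ and /e/, so it voices to [g]. /bitidiikigikemavab/ → bididiigigigemavab.

bididiigigigemavab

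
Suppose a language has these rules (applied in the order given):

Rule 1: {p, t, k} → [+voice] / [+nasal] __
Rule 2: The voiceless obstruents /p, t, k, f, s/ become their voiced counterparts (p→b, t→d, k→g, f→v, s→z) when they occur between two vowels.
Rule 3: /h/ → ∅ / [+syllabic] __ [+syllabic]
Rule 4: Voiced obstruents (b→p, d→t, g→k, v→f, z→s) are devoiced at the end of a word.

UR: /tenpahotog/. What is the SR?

tenbaodok

Rule 1 (post-nasal voicing): /p/ is a voiceless stop immediately after the nasal /n/, so it voices to [b]. /tenpahotog/ → tenbahotog.
Rule 2 (intervocalic voicing): /t/ is a voiceless obstruent between vowels /o/ and /o/, so it voices to [d]. /tenbahotog/ → tenbahodog.
Rule 3 (intervocalic h-deletion): /h/ occurs between vowels /a/ and /o/, so it deletes. /tenbahodog/ → tenbaodog.
Rule 4 (final devoicing): /g/ is a voiced obstruent in word-final position, so it devoices to [k]. /tenbaodog/ → tenbaodok.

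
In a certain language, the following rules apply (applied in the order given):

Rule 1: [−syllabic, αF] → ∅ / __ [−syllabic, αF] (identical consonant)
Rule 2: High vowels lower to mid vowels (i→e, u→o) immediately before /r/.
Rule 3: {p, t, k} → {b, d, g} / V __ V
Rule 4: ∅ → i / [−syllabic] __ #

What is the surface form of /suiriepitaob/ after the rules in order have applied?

Rule 1 (degemination): no segment meets the environment; /suiriepitaob/ is unchanged.
Rule 2 (pre-rhotic lowering): /i/ is a high vowel immediately before /r/, so it lowers to [e]. /suiriepitaob/ → sueriepitaob.
Rule 3 (intervocalic voicing): /p/ is a voiceless stop between vowels /e/ and /i/, so it voices to [b]. /t/ is a voiceless stop between vowels /i/ and /a/, so it voices to [d]. /sueriepitaob/ → sueriebidaob.
Rule 4 (final i-epenthesis): the form ends in the consonant /b/, so [i] is inserted word-finally. /sueriebidaob/ → sueriebidaobi.

sueriebidaobi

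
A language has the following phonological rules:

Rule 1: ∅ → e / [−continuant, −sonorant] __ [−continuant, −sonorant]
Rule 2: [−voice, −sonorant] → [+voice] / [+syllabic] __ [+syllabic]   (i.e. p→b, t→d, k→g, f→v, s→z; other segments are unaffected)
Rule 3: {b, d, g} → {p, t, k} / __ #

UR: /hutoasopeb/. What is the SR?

Rule 1 (stop-cluster e-epenthesis): no segment meets the environment; /hutoasopeb/ is unchanged.
Rule 2 (intervocalic voicing): /t/ is a voiceless obstruent between vowels /u/ and /o/, so it voices to [d]. /s/ is a voiceless obstruent between vowels /a/ and /o/, so it voices to [z]. /p/ is a voiceless obstruent between vowels /o/ and /e/, so it voices to [b]. /hutoasopeb/ → hudoazobeb.
Rule 3 (final devoicing): /b/ is a voiced stop in word-final position, so it devoices to [p]. /hudoazobeb/ → hudoazobep.

hudoazobep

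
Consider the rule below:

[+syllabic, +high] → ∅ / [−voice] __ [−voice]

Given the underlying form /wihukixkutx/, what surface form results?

wihkxktx

/u/ is a high vowel flanked by voiceless consonants /h/ and /k/, so it deletes.
/i/ is a high vowel flanked by voiceless consonants /k/ and /x/, so it deletes.
/u/ is a high vowel flanked by voiceless consonants /k/ and /t/, so it deletes.
Surface form: [wihkxktx].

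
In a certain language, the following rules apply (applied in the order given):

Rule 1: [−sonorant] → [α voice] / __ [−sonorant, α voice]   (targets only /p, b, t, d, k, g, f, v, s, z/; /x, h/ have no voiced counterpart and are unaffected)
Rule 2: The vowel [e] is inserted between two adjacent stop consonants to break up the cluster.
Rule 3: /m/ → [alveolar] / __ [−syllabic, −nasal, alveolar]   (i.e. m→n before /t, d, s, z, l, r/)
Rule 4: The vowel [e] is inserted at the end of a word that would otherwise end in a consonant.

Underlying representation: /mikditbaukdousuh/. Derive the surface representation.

migedidebaugedousuhe

Rule 1 (regressive voicing assimilation): /k/ precedes the voiced obstruent /d/, so it voices to [g] by assimilation. /t/ precedes the voiced obstruent /b/, so it voices to [d] by assimilation. /k/ precedes the voiced obstruent /d/, so it voices to [g] by assimilation. /mikditbaukdousuh/ → migdidbaugdousuh.
Rule 2 (stop-cluster e-epenthesis): /g/ and /d/ form a stop–stop cluster, so [e] is inserted between them. /d/ and /b/ form a stop–stop cluster, so [e] is inserted between them. /g/ and /d/ form a stop–stop cluster, so [e] is inserted between them. /migdidbaugdousuh/ → migedidebaugedousuh.
Rule 3 (nasal place assimilation): no segment meets the environment; /migedidebaugedousuh/ is unchanged.
Rule 4 (final e-epenthesis): the form ends in the consonant /h/, so [e] is inserted word-finally. /migedidebaugedousuh/ → migedidebaugedousuhe.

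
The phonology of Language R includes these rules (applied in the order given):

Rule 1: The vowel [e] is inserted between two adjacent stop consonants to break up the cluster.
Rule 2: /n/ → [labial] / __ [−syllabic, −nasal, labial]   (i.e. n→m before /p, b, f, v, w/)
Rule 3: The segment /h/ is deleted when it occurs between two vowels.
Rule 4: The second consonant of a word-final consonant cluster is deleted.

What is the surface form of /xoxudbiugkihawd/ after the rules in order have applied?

Rule 1 (stop-cluster e-epenthesis): /d/ and /b/ form a stop–stop cluster, so [e] is inserted between them. /g/ and /k/ form a stop–stop cluster, so [e] is inserted between them. /xoxudbiugkihawd/ → xoxudebiugekihawd.
Rule 2 (nasal place assimilation): no segment meets the environment; /xoxudebiugekihawd/ is unchanged.
Rule 3 (intervocalic h-deletion): /h/ occurs between vowels /i/ and /a/, so it deletes. /xoxudebiugekihawd/ → xoxudebiugekiawd.
Rule 4 (final cluster simplification): /d/ is the second consonant of a word-final cluster /wd/, so it deletes. /xoxudebiugekiawd/ → xoxudebiugekiaw.

xoxudebiugekiaw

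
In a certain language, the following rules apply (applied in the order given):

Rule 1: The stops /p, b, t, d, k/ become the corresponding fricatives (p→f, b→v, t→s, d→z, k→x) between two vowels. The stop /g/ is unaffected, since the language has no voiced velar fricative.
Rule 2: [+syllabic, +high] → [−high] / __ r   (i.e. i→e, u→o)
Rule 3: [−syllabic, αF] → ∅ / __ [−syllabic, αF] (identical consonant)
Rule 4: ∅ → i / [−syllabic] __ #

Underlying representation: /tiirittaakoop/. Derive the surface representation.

Rule 1 (intervocalic spirantization): /k/ is a stop between vowels /a/ and /o/, so it spirantizes to the fricative [x]. /tiirittaakoop/ → tiirittaaxoop.
Rule 2 (pre-rhotic lowering): /i/ is a high vowel immediately before /r/, so it lowers to [e]. /tiirittaaxoop/ → tierittaaxoop.
Rule 3 (degemination): /tt/ is a geminate; the first /t/ deletes. /tierittaaxoop/ → tieritaaxoop.
Rule 4 (final i-epenthesis): the form ends in the consonant /p/, so [i] is inserted word-finally. /tieritaaxoop/ → tieritaaxoopi.

tieritaaxoopi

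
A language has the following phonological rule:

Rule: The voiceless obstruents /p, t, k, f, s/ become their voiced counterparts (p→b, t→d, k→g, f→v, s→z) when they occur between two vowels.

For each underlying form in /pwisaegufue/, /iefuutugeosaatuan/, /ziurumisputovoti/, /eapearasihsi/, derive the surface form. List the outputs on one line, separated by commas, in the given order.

/pwisaegufue/: /s/ is a voiceless obstruent between vowels /i/ and /a/, so it voices to [z]. /f/ is a voiceless obstruent between vowels /u/ and /u/, so it voices to [v]. → [pwizaeguvue].
/iefuutugeosaatuan/: /f/ is a voiceless obstruent between vowels /e/ and /u/, so it voices to [v]. /t/ is a voiceless obstruent between vowels /u/ and /u/, so it voices to [d]. /s/ is a voiceless obstruent between vowels /o/ and /a/, so it voices to [z]. /t/ is a voiceless obstruent between vowels /a/ and /u/, so it voices to [d]. → [ievuudugeozaaduan].
/ziurumisputovoti/: /t/ is a voiceless obstruent between vowels /u/ and /o/, so it voices to [d]. /t/ is a voiceless obstruent between vowels /o/ and /i/, so it voices to [d]. → [ziurumispudovodi].
/eapearasihsi/: /p/ is a voiceless obstruent between vowels /a/ and /e/, so it voices to [b]. /s/ is a voiceless obstruent between vowels /a/ and /i/, so it voices to [z]. → [eabearazihsi].

pwizaeguvue, ievuudugeozaaduan, ziurumispudovodi, eabearazihsi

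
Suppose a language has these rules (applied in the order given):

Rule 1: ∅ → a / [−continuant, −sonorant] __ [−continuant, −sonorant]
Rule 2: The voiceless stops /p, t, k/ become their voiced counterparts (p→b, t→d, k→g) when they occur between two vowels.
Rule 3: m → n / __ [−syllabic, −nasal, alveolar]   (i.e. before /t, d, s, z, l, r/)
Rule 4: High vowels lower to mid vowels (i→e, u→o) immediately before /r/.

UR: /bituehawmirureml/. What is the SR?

biduehawmerorenl

Rule 1 (stop-cluster a-epenthesis): no segment meets the environment; /bituehawmirureml/ is unchanged.
Rule 2 (intervocalic voicing): /t/ is a voiceless stop between vowels /i/ and /u/, so it voices to [d]. /bituehawmirureml/ → biduehawmirureml.
Rule 3 (nasal place assimilation): /m/ precedes the alveolar consonant /l/, so it assimilates in place to [n]. /biduehawmirureml/ → biduehawmirurenl.
Rule 4 (pre-rhotic lowering): /i/ is a high vowel immediately before /r/, so it lowers to [e]. /u/ is a high vowel immediately before /r/, so it lowers to [o]. /biduehawmirurenl/ → biduehawmerorenl.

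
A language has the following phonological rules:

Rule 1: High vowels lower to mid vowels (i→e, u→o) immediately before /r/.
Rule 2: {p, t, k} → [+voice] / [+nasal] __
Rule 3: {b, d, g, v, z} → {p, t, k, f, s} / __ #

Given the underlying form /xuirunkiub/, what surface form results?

Rule 1 (pre-rhotic lowering): /i/ is a high vowel immediately before /r/, so it lowers to [e]. /xuirunkiub/ → xuerunkiub.
Rule 2 (post-nasal voicing): /k/ is a voiceless stop immediately after the nasal /n/, so it voices to [g]. /xuerunkiub/ → xuerungiub.
Rule 3 (final devoicing): /b/ is a voiced obstruent in word-final position, so it devoices to [p]. /xuerungiub/ → xuerungiup.

xuerungiup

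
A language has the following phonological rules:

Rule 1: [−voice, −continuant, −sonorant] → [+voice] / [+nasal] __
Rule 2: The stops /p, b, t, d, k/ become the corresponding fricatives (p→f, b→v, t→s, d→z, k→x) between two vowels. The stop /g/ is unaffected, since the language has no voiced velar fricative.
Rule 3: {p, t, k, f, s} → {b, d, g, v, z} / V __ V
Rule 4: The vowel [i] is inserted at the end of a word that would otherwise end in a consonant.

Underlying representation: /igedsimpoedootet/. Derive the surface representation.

igedsimboezoozeti

Rule 1 (post-nasal voicing): /p/ is a voiceless stop immediately after the nasal /m/, so it voices to [b]. /igedsimpoedootet/ → igedsimboedootet.
Rule 2 (intervocalic spirantization): /d/ is a stop between vowels /e/ and /o/, so it spirantizes to the fricative [z]. /t/ is a stop between vowels /o/ and /e/, so it spirantizes to the fricative [s]. /igedsimboedootet/ → igedsimboezooset.
Rule 3 (intervocalic voicing): /s/ is a voiceless obstruent between vowels /o/ and /e/, so it voices to [z]. /igedsimboezooset/ → igedsimboezoozet.
Rule 4 (final i-epenthesis): the form ends in the consonant /t/, so [i] is inserted word-finally. /igedsimboezoozet/ → igedsimboezoozeti.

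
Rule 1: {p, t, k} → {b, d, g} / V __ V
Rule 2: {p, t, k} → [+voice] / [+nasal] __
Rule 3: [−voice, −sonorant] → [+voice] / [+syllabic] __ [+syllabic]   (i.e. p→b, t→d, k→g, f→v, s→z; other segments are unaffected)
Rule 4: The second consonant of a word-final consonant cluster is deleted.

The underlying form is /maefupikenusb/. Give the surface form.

Rule 1 (intervocalic voicing): /p/ is a voiceless stop between vowels /u/ and /i/, so it voices to [b]. /k/ is a voiceless stop between vowels /i/ and /e/, so it voices to [g]. /maefupikenusb/ → maefubigenusb.
Rule 2 (post-nasal voicing): no segment meets the environment; /maefubigenusb/ is unchanged.
Rule 3 (intervocalic voicing): /f/ is a voiceless obstruent between vowels /e/ and /u/, so it voices to [v]. /maefubigenusb/ → maevubigenusb.
Rule 4 (final cluster simplification): /b/ is the second consonant of a word-final cluster /sb/, so it deletes. /maevubigenusb/ → maevubigenus.

maevubigenus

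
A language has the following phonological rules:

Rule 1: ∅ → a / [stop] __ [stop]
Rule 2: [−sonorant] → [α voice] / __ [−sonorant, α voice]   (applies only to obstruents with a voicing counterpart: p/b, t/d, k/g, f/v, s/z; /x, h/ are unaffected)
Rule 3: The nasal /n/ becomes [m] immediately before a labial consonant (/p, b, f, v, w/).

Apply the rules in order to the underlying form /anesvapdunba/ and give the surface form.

anezvapadumba

Rule 1 (stop-cluster a-epenthesis): /p/ and /d/ form a stop–stop cluster, so [a] is inserted between them. /anesvapdunba/ → anesvapadunba.
Rule 2 (regressive voicing assimilation): /s/ precedes the voiced obstruent /v/, so it voices to [z] by assimilation. /anesvapadunba/ → anezvapadunba.
Rule 3 (nasal place assimilation): /n/ precedes the labial consonant /b/, so it assimilates in place to [m]. /anezvapadunba/ → anezvapadumba.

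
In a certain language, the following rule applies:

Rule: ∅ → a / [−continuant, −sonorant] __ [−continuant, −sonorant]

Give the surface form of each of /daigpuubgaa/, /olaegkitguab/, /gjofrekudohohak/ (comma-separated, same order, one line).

/daigpuubgaa/: /g/ and /p/ form a stop–stop cluster, so [a] is inserted between them. /b/ and /g/ form a stop–stop cluster, so [a] is inserted between them. → [daigapuubagaa].
/olaegkitguab/: /g/ and /k/ form a stop–stop cluster, so [a] is inserted between them. /t/ and /g/ form a stop–stop cluster, so [a] is inserted between them. → [olaegakitaguab].
/gjofrekudohohak/: the rule's environment is not met; surfaces unchanged as [gjofrekudohohak].

daigapuubagaa, olaegakitaguab, gjofrekudohohak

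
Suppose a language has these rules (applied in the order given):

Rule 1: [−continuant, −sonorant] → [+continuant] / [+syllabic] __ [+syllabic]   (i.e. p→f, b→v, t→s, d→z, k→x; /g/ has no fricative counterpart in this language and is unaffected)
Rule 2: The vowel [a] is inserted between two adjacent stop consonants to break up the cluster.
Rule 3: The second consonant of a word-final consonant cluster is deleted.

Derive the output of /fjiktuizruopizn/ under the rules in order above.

Rule 1 (intervocalic spirantization): /p/ is a stop between vowels /o/ and /i/, so it spirantizes to the fricative [f]. /fjiktuizruopizn/ → fjiktuizruofizn.
Rule 2 (stop-cluster a-epenthesis): /k/ and /t/ form a stop–stop cluster, so [a] is inserted between them. /fjiktuizruofizn/ → fjikatuizruofizn.
Rule 3 (final cluster simplification): /n/ is the second consonant of a word-final cluster /zn/, so it deletes. /fjikatuizruofizn/ → fjikatuizruofiz.

fjikatuizruofiz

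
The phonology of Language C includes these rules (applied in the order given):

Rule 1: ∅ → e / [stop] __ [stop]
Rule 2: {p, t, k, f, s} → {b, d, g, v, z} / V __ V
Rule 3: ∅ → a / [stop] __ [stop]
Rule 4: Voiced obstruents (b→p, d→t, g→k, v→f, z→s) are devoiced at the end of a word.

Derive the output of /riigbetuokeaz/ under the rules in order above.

riigebeduogeas

Rule 1 (stop-cluster e-epenthesis): /g/ and /b/ form a stop–stop cluster, so [e] is inserted between them. /riigbetuokeaz/ → riigebetuokeaz.
Rule 2 (intervocalic voicing): /t/ is a voiceless obstruent between vowels /e/ and /u/, so it voices to [d]. /k/ is a voiceless obstruent between vowels /o/ and /e/, so it voices to [g]. /riigebetuokeaz/ → riigebeduogeaz.
Rule 3 (stop-cluster a-epenthesis): no segment meets the environment; /riigebeduogeaz/ is unchanged.
Rule 4 (final devoicing): /z/ is a voiced obstruent in word-final position, so it devoices to [s]. /riigebeduogeaz/ → riigebeduogeas.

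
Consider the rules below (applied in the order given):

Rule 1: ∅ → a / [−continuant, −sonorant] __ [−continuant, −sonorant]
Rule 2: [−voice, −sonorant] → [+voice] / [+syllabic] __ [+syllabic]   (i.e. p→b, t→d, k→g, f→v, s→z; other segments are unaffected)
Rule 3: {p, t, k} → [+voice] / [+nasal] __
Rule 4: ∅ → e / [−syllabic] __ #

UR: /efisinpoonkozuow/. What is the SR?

evizinboongozuowe

Rule 1 (stop-cluster a-epenthesis): no segment meets the environment; /efisinpoonkozuow/ is unchanged.
Rule 2 (intervocalic voicing): /f/ is a voiceless obstruent between vowels /e/ and /i/, so it voices to [v]. /s/ is a voiceless obstruent between vowels /i/ and /i/, so it voices to [z]. /efisinpoonkozuow/ → evizinpoonkozuow.
Rule 3 (post-nasal voicing): /p/ is a voiceless stop immediately after the nasal /n/, so it voices to [b]. /k/ is a voiceless stop immediately after the nasal /n/, so it voices to [g]. /evizinpoonkozuow/ → evizinboongozuow.
Rule 4 (final e-epenthesis): the form ends in the consonant /w/, so [e] is inserted word-finally. /evizinboongozuow/ → evizinboongozuowe.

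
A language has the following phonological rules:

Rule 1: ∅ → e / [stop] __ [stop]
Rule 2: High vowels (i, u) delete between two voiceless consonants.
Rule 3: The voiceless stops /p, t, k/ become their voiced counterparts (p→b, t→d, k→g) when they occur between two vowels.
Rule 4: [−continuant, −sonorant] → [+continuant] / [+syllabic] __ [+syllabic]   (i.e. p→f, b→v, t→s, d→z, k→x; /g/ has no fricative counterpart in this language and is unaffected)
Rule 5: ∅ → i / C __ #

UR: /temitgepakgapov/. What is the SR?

temizegevagegavovi

Rule 1 (stop-cluster e-epenthesis): /t/ and /g/ form a stop–stop cluster, so [e] is inserted between them. /k/ and /g/ form a stop–stop cluster, so [e] is inserted between them. /temitgepakgapov/ → temitegepakegapov.
Rule 2 (high vowel syncope): no segment meets the environment; /temitegepakegapov/ is unchanged.
Rule 3 (intervocalic voicing): /t/ is a voiceless stop between vowels /i/ and /e/, so it voices to [d]. /p/ is a voiceless stop between vowels /e/ and /a/, so it voices to [b]. /k/ is a voiceless stop between vowels /a/ and /e/, so it voices to [g]. /p/ is a voiceless stop between vowels /a/ and /o/, so it voices to [b]. /temitegepakegapov/ → temidegebagegabov.
Rule 4 (intervocalic spirantization): /d/ is a stop between vowels /i/ and /e/, so it spirantizes to the fricative [z]. /b/ is a stop between vowels /e/ and /a/, so it spirantizes to the fricative [v]. /b/ is a stop between vowels /a/ and /o/, so it spirantizes to the fricative [v]. /temidegebagegabov/ → temizegevagegavov.
Rule 5 (final i-epenthesis): the form ends in the consonant /v/, so [i] is inserted word-finally. /temizegevagegavov/ → temizegevagegavovi.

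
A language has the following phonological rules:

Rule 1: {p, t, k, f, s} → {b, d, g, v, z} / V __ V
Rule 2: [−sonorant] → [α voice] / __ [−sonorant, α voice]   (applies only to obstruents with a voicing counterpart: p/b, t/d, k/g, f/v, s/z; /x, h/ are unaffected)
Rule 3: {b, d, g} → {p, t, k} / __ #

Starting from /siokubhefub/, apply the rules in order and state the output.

sioguphevup

Rule 1 (intervocalic voicing): /k/ is a voiceless obstruent between vowels /o/ and /u/, so it voices to [g]. /f/ is a voiceless obstruent between vowels /e/ and /u/, so it voices to [v]. /siokubhefub/ → siogubhevub.
Rule 2 (regressive voicing assimilation): /b/ precedes the voiceless obstruent /h/, so it devoices to [p] by assimilation. /siogubhevub/ → sioguphevub.
Rule 3 (final devoicing): /b/ is a voiced stop in word-final position, so it devoices to [p]. /sioguphevub/ → sioguphevup.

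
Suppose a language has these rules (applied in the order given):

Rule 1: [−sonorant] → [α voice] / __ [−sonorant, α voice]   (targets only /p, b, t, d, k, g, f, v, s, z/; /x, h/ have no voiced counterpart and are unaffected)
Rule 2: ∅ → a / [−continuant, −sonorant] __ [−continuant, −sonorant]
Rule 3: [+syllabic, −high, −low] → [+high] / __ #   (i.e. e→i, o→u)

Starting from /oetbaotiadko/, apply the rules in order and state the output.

Rule 1 (regressive voicing assimilation): /t/ precedes the voiced obstruent /b/, so it voices to [d] by assimilation. /d/ precedes the voiceless obstruent /k/, so it devoices to [t] by assimilation. /oetbaotiadko/ → oedbaotiatko.
Rule 2 (stop-cluster a-epenthesis): /d/ and /b/ form a stop–stop cluster, so [a] is inserted between them. /t/ and /k/ form a stop–stop cluster, so [a] is inserted between them. /oedbaotiatko/ → oedabaotiatako.
Rule 3 (final vowel raising): /o/ is a mid vowel in word-final position, so it raises to [u]. /oedabaotiatako/ → oedabaotiataku.

oedabaotiataku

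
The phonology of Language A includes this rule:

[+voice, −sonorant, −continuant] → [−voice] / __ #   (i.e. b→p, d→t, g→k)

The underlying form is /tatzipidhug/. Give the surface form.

Scanning /tatzipidhug/: /d/ at position 8 is not in the conditioning environment; /g/ is a voiced stop in word-final position, so it devoices to [k].
Result: [tatzipidhuk].

tatzipidhuk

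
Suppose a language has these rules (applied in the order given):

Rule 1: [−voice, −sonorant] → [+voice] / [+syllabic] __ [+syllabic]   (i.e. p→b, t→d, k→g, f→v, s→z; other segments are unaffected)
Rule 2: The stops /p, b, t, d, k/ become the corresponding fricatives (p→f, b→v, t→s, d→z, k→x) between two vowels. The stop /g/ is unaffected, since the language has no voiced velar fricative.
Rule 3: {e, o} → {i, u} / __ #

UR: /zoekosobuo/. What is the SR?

Rule 1 (intervocalic voicing): /k/ is a voiceless obstruent between vowels /e/ and /o/, so it voices to [g]. /s/ is a voiceless obstruent between vowels /o/ and /o/, so it voices to [z]. /zoekosobuo/ → zoegozobuo.
Rule 2 (intervocalic spirantization): /b/ is a stop between vowels /o/ and /u/, so it spirantizes to the fricative [v]. /zoegozobuo/ → zoegozovuo.
Rule 3 (final vowel raising): /o/ is a mid vowel in word-final position, so it raises to [u]. /zoegozovuo/ → zoegozovuu.

zoegozovuu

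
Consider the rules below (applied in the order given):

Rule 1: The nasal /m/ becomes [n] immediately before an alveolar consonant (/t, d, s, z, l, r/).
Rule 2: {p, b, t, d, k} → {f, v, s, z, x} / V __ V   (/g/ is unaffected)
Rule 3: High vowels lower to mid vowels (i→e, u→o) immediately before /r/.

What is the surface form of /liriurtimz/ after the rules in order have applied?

leriortinz

Rule 1 (nasal place assimilation): /m/ precedes the alveolar consonant /z/, so it assimilates in place to [n]. /liriurtimz/ → liriurtinz.
Rule 2 (intervocalic spirantization): no segment meets the environment; /liriurtinz/ is unchanged.
Rule 3 (pre-rhotic lowering): /i/ is a high vowel immediately before /r/, so it lowers to [e]. /u/ is a high vowel immediately before /r/, so it lowers to [o]. /liriurtinz/ → leriortinz.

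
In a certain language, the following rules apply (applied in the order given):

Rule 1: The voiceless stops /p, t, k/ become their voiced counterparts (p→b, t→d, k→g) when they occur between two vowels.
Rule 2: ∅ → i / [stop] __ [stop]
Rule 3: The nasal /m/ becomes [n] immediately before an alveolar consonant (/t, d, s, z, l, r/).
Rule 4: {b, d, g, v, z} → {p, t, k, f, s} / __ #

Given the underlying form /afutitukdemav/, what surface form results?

afudidukidemaf

Rule 1 (intervocalic voicing): /t/ is a voiceless stop between vowels /u/ and /i/, so it voices to [d]. /t/ is a voiceless stop between vowels /i/ and /u/, so it voices to [d]. /afutitukdemav/ → afudidukdemav.
Rule 2 (stop-cluster i-epenthesis): /k/ and /d/ form a stop–stop cluster, so [i] is inserted between them. /afudidukdemav/ → afudidukidemav.
Rule 3 (nasal place assimilation): no segment meets the environment; /afudidukidemav/ is unchanged.
Rule 4 (final devoicing): /v/ is a voiced obstruent in word-final position, so it devoices to [f]. /afudidukidemav/ → afudidukidemaf.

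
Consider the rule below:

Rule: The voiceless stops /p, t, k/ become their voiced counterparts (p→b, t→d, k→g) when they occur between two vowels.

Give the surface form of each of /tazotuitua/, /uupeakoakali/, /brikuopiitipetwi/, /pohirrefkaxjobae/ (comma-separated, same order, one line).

tazoduidua, uubeagoagali, briguobiidibetwi, pohirrefkaxjobae

/tazotuitua/: /t/ is a voiceless stop between vowels /o/ and /u/, so it voices to [d]. /t/ is a voiceless stop between vowels /i/ and /u/, so it voices to [d]. → [tazoduidua].
/uupeakoakali/: /p/ is a voiceless stop between vowels /u/ and /e/, so it voices to [b]. /k/ is a voiceless stop between vowels /a/ and /o/, so it voices to [g]. /k/ is a voiceless stop between vowels /a/ and /a/, so it voices to [g]. → [uubeagoagali].
/brikuopiitipetwi/: /k/ is a voiceless stop between vowels /i/ and /u/, so it voices to [g]. /p/ is a voiceless stop between vowels /o/ and /i/, so it voices to [b]. /t/ is a voiceless stop between vowels /i/ and /i/, so it voices to [d]. /p/ is a voiceless stop between vowels /i/ and /e/, so it voices to [b]. → [briguobiidibetwi].
/pohirrefkaxjobae/: the rule's environment is not met; surfaces unchanged as [pohirrefkaxjobae].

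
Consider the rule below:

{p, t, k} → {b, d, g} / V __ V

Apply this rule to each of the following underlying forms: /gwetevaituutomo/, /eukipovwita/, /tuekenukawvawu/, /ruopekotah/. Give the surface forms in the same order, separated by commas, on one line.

/gwetevaituutomo/: /t/ is a voiceless stop between vowels /e/ and /e/, so it voices to [d]. /t/ is a voiceless stop between vowels /i/ and /u/, so it voices to [d]. /t/ is a voiceless stop between vowels /u/ and /o/, so it voices to [d]. → [gwedevaiduudomo].
/eukipovwita/: /k/ is a voiceless stop between vowels /u/ and /i/, so it voices to [g]. /p/ is a voiceless stop between vowels /i/ and /o/, so it voices to [b]. /t/ is a voiceless stop between vowels /i/ and /a/, so it voices to [d]. → [eugibovwida].
/tuekenukawvawu/: /k/ is a voiceless stop between vowels /e/ and /e/, so it voices to [g]. /k/ is a voiceless stop between vowels /u/ and /a/, so it voices to [g]. → [tuegenugawvawu].
/ruopekotah/: /p/ is a voiceless stop between vowels /o/ and /e/, so it voices to [b]. /k/ is a voiceless stop between vowels /e/ and /o/, so it voices to [g]. /t/ is a voiceless stop between vowels /o/ and /a/, so it voices to [d]. → [ruobegodah].

gwedevaiduudomo, eugibovwida, tuegenugawvawu, ruobegodah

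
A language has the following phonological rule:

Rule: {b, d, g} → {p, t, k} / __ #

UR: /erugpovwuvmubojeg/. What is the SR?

/g/ is a voiced stop in word-final position, so it devoices to [k].
The other instances of /g/, /b/ do not occur in the required environment and remain unchanged.
Surface form: [erugpovwuvmubojek].

erugpovwuvmubojek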